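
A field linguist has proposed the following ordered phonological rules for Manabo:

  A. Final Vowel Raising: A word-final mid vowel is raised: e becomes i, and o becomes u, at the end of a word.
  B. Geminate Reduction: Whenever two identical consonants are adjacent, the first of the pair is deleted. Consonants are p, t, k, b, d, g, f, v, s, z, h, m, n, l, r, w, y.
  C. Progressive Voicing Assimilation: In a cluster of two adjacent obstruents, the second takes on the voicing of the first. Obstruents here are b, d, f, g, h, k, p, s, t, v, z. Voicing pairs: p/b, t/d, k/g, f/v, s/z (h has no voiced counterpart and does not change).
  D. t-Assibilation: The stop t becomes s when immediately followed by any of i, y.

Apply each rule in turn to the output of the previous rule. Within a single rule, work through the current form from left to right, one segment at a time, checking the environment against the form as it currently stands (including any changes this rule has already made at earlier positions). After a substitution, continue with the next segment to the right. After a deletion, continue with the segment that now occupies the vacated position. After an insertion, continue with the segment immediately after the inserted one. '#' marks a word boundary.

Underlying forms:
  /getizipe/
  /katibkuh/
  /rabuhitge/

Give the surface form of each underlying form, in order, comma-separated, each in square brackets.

[gesizipi], [kasibguh], [rabuhitki]

/getizipe/:
  A Final Vowel Raising: [getizipe] → [getizipi]
  B Geminate Reduction: no change — [getizipi]
  C Progressive Voicing Assimilation: no change — [getizipi]
  D t-Assibilation: [getizipi] → [gesizipi]
/katibkuh/:
  A Final Vowel Raising: no change — [katibkuh]
  B Geminate Reduction: no change — [katibkuh]
  C Progressive Voicing Assimilation: [katibkuh] → [katibguh]
  D t-Assibilation: [katibguh] → [kasibguh]
/rabuhitge/:
  A Final Vowel Raising: [rabuhitge] → [rabuhitgi]
  B Geminate Reduction: no change — [rabuhitgi]
  C Progressive Voicing Assimilation: [rabuhitgi] → [rabuhitki]
  D t-Assibilation: no change — [rabuhitki]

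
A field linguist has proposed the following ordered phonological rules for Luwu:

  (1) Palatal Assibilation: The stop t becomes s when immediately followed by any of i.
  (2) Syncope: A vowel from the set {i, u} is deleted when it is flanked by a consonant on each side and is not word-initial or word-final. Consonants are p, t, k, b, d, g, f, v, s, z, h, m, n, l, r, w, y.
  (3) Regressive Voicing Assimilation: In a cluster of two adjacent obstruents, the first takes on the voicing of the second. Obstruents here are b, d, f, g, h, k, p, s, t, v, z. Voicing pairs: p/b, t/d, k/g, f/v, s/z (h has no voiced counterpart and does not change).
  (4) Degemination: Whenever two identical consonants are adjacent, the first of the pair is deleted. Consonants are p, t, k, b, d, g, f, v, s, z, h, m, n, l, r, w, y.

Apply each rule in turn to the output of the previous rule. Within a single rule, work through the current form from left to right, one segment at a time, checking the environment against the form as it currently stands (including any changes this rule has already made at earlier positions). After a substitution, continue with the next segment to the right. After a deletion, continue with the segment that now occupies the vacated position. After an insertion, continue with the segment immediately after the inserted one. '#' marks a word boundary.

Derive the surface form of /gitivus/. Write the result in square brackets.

(1) Palatal Assibilation: [gitivus] → [gisivus]
(2) Syncope: [gisivus] → [gsvs]
(3) Regressive Voicing Assimilation: [gsvs] → [kzfs]
(4) Degemination: no change — [kzfs]

[kzfs]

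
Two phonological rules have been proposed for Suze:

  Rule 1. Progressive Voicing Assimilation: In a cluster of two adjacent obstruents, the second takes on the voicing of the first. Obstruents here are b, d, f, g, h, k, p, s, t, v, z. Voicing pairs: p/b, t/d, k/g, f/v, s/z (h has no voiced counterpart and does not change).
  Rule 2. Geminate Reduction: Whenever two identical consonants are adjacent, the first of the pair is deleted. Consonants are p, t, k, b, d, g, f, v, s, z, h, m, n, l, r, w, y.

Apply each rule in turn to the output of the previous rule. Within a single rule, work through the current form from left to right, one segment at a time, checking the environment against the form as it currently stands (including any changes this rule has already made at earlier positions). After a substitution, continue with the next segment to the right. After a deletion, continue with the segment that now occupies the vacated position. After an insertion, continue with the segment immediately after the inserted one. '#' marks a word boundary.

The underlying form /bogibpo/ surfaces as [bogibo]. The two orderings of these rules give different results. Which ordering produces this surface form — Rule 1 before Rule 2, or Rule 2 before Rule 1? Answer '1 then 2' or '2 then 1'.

Order 1 then 2:
  1 Progressive Voicing Assimilation: [bogibpo] → [bogibbo]
  2 Geminate Reduction: [bogibbo] → [bogibo]
  result: [bogibo]
Order 2 then 1:
  2 Geminate Reduction: no change — [bogibpo]
  1 Progressive Voicing Assimilation: [bogibpo] → [bogibbo]
  result: [bogibbo]

1 then 2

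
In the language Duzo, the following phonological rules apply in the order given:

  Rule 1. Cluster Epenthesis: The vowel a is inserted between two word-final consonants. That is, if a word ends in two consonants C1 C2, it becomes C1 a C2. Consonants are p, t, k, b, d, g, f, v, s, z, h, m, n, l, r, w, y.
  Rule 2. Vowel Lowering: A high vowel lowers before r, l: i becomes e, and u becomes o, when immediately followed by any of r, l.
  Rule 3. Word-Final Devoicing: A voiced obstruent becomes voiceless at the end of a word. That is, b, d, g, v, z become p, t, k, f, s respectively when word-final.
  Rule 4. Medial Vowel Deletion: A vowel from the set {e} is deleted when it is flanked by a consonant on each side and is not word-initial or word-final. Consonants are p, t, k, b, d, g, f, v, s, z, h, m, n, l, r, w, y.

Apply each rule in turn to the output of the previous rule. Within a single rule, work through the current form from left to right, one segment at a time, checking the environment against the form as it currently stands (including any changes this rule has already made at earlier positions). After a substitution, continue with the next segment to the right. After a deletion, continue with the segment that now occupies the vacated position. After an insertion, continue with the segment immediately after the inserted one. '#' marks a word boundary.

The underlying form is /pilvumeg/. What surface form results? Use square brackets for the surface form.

[plvumk]

Rule 1 Cluster Epenthesis: no change — [pilvumeg]
Rule 2 Vowel Lowering: [pilvumeg] → [pelvumeg]
Rule 3 Word-Final Devoicing: [pelvumeg] → [pelvumek]
Rule 4 Medial Vowel Deletion: [pelvumek] → [plvumk]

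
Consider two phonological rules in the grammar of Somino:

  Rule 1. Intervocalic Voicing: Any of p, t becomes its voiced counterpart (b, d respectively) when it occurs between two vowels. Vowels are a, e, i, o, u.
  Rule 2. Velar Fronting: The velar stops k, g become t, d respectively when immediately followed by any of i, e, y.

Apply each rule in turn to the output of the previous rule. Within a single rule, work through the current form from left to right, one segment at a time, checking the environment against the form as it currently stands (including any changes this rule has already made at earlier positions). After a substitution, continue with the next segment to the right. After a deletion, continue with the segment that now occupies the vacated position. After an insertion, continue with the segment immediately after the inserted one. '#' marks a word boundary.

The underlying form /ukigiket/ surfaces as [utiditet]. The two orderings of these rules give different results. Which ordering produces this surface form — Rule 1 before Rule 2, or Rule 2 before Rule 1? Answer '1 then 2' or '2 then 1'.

Order 1 then 2:
  1 Intervocalic Voicing: no change — [ukigiket]
  2 Velar Fronting: [ukigiket] → [utiditet]
  result: [utiditet]
Order 2 then 1:
  2 Velar Fronting: [ukigiket] → [utiditet]
  1 Intervocalic Voicing: [utiditet] → [udididet]
  result: [udididet]

1 then 2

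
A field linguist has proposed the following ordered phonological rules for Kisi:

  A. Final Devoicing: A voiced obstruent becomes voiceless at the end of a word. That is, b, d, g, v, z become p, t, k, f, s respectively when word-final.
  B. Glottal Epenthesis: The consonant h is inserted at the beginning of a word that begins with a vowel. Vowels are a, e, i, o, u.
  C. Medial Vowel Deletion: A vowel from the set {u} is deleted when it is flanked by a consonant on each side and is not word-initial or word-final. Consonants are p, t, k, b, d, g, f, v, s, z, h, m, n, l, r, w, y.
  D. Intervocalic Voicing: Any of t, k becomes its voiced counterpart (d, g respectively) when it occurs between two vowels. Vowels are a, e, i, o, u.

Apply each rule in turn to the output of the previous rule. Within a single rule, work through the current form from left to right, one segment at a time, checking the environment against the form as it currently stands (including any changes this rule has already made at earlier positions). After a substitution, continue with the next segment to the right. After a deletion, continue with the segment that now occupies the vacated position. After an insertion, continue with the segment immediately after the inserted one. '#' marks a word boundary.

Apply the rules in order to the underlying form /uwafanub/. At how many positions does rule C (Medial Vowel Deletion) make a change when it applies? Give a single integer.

2

A Final Devoicing: [uwafanub] → [uwafanup]
B Glottal Epenthesis: [uwafanup] → [huwafanup]
C Medial Vowel Deletion: [huwafanup] → [hwafanp]
D Intervocalic Voicing: no change — [hwafanp]
Rule C changed 2 position(s).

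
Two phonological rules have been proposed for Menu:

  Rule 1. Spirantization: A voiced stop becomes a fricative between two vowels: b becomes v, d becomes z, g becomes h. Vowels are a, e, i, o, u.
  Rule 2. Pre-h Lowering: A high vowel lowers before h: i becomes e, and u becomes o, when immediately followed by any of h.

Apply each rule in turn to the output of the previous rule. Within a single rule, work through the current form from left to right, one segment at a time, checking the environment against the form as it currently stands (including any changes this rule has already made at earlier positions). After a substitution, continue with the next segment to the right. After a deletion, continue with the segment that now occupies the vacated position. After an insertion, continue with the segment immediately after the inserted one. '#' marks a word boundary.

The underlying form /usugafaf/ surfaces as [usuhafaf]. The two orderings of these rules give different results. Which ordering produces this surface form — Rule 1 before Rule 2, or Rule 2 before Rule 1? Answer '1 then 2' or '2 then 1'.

2 then 1

Order 1 then 2:
  1 Spirantization: [usugafaf] → [usuhafaf]
  2 Pre-h Lowering: [usuhafaf] → [usohafaf]
  result: [usohafaf]
Order 2 then 1:
  2 Pre-h Lowering: no change — [usugafaf]
  1 Spirantization: [usugafaf] → [usuhafaf]
  result: [usuhafaf]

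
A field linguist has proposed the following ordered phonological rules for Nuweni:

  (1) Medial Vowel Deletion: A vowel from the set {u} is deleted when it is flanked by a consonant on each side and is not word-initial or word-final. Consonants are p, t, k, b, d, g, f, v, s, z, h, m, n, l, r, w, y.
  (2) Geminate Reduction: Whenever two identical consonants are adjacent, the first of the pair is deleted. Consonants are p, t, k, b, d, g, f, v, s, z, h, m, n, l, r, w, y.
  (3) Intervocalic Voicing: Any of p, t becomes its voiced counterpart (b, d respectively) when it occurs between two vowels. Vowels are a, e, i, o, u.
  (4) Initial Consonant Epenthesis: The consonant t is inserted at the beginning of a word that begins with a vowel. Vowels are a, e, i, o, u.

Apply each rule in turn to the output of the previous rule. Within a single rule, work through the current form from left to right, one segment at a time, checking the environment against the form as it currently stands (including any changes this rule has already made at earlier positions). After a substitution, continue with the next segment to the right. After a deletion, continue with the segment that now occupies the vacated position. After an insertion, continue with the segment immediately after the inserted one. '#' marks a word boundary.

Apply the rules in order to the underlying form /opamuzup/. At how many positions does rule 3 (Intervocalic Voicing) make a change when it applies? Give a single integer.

(1) Medial Vowel Deletion: [opamuzup] → [opamzp]
(2) Geminate Reduction: no change — [opamzp]
(3) Intervocalic Voicing: [opamzp] → [obamzp]
(4) Initial Consonant Epenthesis: [obamzp] → [tobamzp]
Rule 3 changed 1 position(s).

1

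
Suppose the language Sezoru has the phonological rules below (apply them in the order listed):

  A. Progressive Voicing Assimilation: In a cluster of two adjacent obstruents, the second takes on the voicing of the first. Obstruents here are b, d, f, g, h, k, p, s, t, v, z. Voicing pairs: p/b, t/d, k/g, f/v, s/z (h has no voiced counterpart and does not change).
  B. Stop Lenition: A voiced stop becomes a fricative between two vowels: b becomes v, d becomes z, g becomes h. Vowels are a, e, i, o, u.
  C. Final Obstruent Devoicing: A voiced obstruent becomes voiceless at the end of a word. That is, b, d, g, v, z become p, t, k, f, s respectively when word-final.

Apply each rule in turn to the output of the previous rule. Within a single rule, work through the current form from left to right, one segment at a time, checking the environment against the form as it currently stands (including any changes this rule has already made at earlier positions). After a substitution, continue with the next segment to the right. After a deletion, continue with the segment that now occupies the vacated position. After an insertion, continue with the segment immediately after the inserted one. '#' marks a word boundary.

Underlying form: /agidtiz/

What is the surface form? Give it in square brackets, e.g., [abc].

A Progressive Voicing Assimilation: [agidtiz] → [agiddiz]
B Stop Lenition: [agiddiz] → [ahiddiz]
C Final Obstruent Devoicing: [ahiddiz] → [ahiddis]

[ahiddis]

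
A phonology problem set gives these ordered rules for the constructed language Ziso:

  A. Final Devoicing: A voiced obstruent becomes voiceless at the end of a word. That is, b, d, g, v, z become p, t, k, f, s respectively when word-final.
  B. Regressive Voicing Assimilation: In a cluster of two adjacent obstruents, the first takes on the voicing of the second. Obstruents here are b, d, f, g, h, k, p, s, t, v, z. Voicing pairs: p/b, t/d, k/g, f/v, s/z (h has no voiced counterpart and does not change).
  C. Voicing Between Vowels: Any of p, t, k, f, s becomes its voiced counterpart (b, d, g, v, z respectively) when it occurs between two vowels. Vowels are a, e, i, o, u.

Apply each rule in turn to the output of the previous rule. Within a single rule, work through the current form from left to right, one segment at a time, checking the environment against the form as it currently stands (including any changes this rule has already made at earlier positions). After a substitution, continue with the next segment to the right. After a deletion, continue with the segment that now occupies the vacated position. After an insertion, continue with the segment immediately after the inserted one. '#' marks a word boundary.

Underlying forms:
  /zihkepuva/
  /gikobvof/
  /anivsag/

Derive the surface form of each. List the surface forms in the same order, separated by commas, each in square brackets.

[zihkebuva], [gigobvof], [anifsak]

/zihkepuva/:
  A Final Devoicing: no change — [zihkepuva]
  B Regressive Voicing Assimilation: no change — [zihkepuva]
  C Voicing Between Vowels: [zihkepuva] → [zihkebuva]
/gikobvof/:
  A Final Devoicing: no change — [gikobvof]
  B Regressive Voicing Assimilation: no change — [gikobvof]
  C Voicing Between Vowels: [gikobvof] → [gigobvof]
/anivsag/:
  A Final Devoicing: [anivsag] → [anivsak]
  B Regressive Voicing Assimilation: [anivsak] → [anifsak]
  C Voicing Between Vowels: no change — [anifsak]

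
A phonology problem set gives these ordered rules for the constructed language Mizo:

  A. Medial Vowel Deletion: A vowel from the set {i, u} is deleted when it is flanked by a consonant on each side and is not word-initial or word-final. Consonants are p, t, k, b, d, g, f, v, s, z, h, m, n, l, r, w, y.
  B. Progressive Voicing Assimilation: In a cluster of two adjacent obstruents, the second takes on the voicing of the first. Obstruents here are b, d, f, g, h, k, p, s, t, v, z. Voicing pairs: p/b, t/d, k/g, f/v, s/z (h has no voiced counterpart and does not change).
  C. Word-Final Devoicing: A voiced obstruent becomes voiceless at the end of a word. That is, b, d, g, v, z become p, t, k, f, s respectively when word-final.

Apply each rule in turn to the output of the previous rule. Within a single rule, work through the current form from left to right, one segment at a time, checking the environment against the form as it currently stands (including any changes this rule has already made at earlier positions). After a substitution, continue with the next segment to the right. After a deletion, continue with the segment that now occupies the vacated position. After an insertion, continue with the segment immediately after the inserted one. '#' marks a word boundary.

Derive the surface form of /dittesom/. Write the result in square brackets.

[dddesom]

A Medial Vowel Deletion: [dittesom] → [dttesom]
B Progressive Voicing Assimilation: [dttesom] → [dddesom]
C Word-Final Devoicing: no change — [dddesom]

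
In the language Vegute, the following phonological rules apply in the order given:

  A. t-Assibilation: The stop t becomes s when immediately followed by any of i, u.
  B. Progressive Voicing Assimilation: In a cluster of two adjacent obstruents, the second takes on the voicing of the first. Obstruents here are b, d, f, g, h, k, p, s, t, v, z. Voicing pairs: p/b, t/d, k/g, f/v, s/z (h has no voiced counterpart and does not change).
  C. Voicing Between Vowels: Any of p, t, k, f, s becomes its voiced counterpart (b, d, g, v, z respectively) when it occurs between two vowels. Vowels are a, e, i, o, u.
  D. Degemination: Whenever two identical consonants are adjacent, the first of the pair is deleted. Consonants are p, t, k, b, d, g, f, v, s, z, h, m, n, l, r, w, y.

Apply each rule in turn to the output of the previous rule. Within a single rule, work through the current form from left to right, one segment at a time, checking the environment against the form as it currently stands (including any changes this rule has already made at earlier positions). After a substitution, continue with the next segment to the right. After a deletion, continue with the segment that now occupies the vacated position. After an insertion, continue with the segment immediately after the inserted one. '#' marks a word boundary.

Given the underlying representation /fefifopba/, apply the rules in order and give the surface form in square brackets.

[fevivopa]

A t-Assibilation: no change — [fefifopba]
B Progressive Voicing Assimilation: [fefifopba] → [fefifoppa]
C Voicing Between Vowels: [fefifoppa] → [fevivoppa]
D Degemination: [fevivoppa] → [fevivopa]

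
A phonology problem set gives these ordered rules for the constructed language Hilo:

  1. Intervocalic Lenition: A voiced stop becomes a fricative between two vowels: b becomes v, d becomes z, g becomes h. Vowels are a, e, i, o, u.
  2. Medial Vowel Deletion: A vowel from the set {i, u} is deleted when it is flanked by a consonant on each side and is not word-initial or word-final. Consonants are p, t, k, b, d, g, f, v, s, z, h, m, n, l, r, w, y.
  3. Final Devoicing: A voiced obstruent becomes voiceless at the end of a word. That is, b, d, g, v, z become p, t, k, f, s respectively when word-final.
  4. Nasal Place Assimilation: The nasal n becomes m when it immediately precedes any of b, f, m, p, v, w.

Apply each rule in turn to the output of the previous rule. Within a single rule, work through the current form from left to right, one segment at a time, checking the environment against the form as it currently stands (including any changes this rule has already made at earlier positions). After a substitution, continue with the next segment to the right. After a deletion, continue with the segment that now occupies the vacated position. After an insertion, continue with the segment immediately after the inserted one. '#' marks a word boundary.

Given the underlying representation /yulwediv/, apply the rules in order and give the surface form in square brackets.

[ylwezf]

1 Intervocalic Lenition: [yulwediv] → [yulweziv]
2 Medial Vowel Deletion: [yulweziv] → [ylwezv]
3 Final Devoicing: [ylwezv] → [ylwezf]
4 Nasal Place Assimilation: no change — [ylwezf]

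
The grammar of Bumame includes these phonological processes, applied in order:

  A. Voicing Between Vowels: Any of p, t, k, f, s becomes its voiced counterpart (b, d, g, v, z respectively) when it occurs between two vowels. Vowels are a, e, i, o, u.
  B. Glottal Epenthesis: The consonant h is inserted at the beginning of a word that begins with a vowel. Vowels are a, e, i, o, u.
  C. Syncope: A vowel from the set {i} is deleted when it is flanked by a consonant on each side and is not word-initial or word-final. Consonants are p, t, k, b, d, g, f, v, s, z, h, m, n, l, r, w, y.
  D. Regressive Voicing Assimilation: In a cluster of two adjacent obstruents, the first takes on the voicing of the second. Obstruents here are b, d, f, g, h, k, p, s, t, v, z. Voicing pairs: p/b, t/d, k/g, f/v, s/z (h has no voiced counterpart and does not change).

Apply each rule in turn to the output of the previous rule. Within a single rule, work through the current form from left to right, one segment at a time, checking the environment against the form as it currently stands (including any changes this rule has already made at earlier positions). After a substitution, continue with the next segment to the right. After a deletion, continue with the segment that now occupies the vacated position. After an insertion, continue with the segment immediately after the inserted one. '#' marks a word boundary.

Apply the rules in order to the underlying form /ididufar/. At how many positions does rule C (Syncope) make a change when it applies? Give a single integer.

A Voicing Between Vowels: [ididufar] → [ididuvar]
B Glottal Epenthesis: [ididuvar] → [hididuvar]
C Syncope: [hididuvar] → [hdduvar]
D Regressive Voicing Assimilation: no change — [hdduvar]
Rule C changed 2 position(s).

2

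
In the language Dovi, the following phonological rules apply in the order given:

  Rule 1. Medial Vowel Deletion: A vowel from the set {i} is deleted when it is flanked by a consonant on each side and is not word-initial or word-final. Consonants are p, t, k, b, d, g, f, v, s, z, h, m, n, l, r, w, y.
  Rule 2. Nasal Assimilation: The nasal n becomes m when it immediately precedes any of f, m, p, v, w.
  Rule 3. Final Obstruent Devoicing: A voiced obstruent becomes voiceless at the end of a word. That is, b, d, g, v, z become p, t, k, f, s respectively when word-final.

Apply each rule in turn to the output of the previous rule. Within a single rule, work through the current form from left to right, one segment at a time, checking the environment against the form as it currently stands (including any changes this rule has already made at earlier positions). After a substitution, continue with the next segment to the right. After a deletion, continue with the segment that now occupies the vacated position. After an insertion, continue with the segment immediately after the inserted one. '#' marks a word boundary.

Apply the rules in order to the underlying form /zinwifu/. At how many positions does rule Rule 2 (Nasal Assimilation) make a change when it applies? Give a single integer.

Rule 1 Medial Vowel Deletion: [zinwifu] → [znwfu]
Rule 2 Nasal Assimilation: [znwfu] → [zmwfu]
Rule 3 Final Obstruent Devoicing: no change — [zmwfu]
Rule Rule 2 changed 1 position(s).

1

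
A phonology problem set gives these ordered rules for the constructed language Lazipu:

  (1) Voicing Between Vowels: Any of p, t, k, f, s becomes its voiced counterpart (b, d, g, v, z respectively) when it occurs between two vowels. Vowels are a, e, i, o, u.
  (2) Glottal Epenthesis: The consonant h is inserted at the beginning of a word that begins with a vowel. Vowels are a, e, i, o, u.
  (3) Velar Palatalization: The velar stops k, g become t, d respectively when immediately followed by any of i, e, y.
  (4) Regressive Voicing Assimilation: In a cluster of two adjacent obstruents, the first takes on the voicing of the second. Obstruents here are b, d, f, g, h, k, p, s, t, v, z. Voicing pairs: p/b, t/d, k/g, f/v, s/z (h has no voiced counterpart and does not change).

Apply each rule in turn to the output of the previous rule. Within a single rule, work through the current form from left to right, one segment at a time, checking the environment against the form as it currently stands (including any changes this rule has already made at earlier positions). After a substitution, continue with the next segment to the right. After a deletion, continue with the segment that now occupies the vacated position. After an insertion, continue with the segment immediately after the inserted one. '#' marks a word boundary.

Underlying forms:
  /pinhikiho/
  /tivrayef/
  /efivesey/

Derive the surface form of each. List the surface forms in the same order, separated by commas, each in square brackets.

/pinhikiho/:
  (1) Voicing Between Vowels: [pinhikiho] → [pinhigiho]
  (2) Glottal Epenthesis: no change — [pinhigiho]
  (3) Velar Palatalization: [pinhigiho] → [pinhidiho]
  (4) Regressive Voicing Assimilation: no change — [pinhidiho]
/tivrayef/:
  (1) Voicing Between Vowels: no change — [tivrayef]
  (2) Glottal Epenthesis: no change — [tivrayef]
  (3) Velar Palatalization: no change — [tivrayef]
  (4) Regressive Voicing Assimilation: no change — [tivrayef]
/efivesey/:
  (1) Voicing Between Vowels: [efivesey] → [evivezey]
  (2) Glottal Epenthesis: [evivezey] → [hevivezey]
  (3) Velar Palatalization: no change — [hevivezey]
  (4) Regressive Voicing Assimilation: no change — [hevivezey]

[pinhidiho], [tivrayef], [hevivezey]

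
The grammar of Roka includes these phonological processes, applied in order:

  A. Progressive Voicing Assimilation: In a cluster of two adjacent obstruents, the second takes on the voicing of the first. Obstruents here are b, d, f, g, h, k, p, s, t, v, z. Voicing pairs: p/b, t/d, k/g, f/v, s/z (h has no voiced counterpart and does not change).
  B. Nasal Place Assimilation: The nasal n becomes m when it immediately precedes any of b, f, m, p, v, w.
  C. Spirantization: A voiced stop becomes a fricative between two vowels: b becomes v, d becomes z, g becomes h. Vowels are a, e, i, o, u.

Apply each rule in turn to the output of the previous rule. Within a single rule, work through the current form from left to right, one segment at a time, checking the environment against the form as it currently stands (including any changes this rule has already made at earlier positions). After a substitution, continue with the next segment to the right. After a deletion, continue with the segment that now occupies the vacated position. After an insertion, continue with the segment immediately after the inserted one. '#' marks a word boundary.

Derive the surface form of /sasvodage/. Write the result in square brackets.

A Progressive Voicing Assimilation: [sasvodage] → [sasfodage]
B Nasal Place Assimilation: no change — [sasfodage]
C Spirantization: [sasfodage] → [sasfozahe]

[sasfozahe]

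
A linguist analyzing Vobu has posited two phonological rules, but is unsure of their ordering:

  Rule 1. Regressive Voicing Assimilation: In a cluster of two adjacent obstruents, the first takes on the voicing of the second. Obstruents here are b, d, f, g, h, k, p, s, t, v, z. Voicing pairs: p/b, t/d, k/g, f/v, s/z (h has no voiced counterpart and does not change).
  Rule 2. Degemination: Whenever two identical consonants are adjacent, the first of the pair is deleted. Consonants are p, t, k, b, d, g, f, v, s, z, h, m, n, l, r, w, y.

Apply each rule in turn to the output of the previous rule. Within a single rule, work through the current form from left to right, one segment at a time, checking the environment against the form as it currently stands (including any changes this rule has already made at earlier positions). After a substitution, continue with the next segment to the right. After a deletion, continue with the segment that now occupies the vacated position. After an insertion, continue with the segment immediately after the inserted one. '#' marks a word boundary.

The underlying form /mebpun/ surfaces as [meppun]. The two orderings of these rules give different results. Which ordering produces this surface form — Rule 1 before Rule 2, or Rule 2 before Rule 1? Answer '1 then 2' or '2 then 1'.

Order 1 then 2:
  1 Regressive Voicing Assimilation: [mebpun] → [meppun]
  2 Degemination: [meppun] → [mepun]
  result: [mepun]
Order 2 then 1:
  2 Degemination: no change — [mebpun]
  1 Regressive Voicing Assimilation: [mebpun] → [meppun]
  result: [meppun]

2 then 1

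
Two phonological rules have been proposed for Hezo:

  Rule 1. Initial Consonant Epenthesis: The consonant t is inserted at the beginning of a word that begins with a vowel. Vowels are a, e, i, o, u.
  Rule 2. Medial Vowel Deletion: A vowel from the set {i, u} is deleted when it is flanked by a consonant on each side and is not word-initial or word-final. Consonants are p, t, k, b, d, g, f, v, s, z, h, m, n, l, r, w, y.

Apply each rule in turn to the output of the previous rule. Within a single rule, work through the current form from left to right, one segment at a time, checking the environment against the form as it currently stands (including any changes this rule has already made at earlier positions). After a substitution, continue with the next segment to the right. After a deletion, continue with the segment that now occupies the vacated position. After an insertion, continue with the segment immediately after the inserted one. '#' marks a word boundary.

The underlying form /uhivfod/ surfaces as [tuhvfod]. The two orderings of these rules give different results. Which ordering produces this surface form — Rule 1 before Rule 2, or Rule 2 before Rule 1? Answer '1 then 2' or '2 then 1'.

2 then 1

Order 1 then 2:
  1 Initial Consonant Epenthesis: [uhivfod] → [tuhivfod]
  2 Medial Vowel Deletion: [tuhivfod] → [thvfod]
  result: [thvfod]
Order 2 then 1:
  2 Medial Vowel Deletion: [uhivfod] → [uhvfod]
  1 Initial Consonant Epenthesis: [uhvfod] → [tuhvfod]
  result: [tuhvfod]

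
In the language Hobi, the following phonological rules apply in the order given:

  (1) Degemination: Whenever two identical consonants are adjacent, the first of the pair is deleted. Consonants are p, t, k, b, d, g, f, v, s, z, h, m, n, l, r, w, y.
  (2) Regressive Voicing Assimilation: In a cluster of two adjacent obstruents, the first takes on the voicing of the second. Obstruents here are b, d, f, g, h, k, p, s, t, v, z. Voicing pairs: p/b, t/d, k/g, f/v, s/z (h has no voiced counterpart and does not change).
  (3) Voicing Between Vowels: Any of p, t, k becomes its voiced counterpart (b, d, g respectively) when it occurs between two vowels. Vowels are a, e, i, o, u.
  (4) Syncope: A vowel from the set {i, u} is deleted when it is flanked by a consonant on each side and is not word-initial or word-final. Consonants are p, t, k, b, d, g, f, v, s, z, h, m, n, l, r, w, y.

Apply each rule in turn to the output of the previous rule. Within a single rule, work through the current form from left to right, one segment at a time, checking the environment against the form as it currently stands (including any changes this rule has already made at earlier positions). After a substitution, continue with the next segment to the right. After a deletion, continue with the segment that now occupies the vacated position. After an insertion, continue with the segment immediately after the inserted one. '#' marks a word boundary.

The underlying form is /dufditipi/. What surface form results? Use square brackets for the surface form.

[dvddbi]

(1) Degemination: no change — [dufditipi]
(2) Regressive Voicing Assimilation: [dufditipi] → [duvditipi]
(3) Voicing Between Vowels: [duvditipi] → [duvdidibi]
(4) Syncope: [duvdidibi] → [dvddbi]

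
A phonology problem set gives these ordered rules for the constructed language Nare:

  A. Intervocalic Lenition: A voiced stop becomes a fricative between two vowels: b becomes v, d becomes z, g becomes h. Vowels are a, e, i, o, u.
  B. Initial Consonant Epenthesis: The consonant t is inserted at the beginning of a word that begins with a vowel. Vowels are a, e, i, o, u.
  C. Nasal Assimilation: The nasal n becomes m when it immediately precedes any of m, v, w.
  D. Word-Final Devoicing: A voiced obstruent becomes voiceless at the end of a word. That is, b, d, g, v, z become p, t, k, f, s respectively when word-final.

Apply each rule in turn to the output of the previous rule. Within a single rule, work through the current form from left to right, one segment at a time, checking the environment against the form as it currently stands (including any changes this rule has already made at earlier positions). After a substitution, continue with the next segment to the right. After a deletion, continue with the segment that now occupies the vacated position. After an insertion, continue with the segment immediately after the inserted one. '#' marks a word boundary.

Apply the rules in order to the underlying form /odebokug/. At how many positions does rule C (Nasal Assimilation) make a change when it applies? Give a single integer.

A Intervocalic Lenition: [odebokug] → [ozevokug]
B Initial Consonant Epenthesis: [ozevokug] → [tozevokug]
C Nasal Assimilation: no change — [tozevokug]
D Word-Final Devoicing: [tozevokug] → [tozevokuk]
Rule C changed 0 position(s).

0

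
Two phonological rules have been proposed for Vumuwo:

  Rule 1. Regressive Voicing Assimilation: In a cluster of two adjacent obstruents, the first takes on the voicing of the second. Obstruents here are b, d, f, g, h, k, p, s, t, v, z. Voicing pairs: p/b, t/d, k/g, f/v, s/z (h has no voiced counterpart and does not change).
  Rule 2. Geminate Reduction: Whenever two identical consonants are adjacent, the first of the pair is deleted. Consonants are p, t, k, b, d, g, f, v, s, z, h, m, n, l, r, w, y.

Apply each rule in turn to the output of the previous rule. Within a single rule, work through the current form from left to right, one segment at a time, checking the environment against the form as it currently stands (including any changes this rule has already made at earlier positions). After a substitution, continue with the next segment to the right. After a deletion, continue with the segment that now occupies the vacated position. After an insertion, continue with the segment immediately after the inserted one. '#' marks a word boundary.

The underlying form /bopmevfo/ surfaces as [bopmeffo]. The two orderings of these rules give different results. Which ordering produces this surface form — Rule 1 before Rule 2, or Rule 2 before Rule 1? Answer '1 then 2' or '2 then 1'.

Order 1 then 2:
  1 Regressive Voicing Assimilation: [bopmevfo] → [bopmeffo]
  2 Geminate Reduction: [bopmeffo] → [bopmefo]
  result: [bopmefo]
Order 2 then 1:
  2 Geminate Reduction: no change — [bopmevfo]
  1 Regressive Voicing Assimilation: [bopmevfo] → [bopmeffo]
  result: [bopmeffo]

2 then 1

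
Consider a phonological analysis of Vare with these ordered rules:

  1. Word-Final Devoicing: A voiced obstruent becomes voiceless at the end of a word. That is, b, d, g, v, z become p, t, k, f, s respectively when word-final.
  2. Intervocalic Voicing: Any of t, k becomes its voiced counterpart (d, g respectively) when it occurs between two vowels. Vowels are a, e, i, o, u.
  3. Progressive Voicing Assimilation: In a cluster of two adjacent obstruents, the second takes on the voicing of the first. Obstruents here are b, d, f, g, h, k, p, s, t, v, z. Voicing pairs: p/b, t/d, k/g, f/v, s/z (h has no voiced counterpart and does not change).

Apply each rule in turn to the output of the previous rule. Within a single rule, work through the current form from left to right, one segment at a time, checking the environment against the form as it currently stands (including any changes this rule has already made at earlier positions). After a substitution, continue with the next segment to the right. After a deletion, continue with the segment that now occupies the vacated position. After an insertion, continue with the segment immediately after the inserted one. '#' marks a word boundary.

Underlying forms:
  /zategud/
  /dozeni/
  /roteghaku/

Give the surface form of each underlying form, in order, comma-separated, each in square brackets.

[zadegut], [dozeni], [rodeghagu]

/zategud/:
  1 Word-Final Devoicing: [zategud] → [zategut]
  2 Intervocalic Voicing: [zategut] → [zadegut]
  3 Progressive Voicing Assimilation: no change — [zadegut]
/dozeni/:
  1 Word-Final Devoicing: no change — [dozeni]
  2 Intervocalic Voicing: no change — [dozeni]
  3 Progressive Voicing Assimilation: no change — [dozeni]
/roteghaku/:
  1 Word-Final Devoicing: no change — [roteghaku]
  2 Intervocalic Voicing: [roteghaku] → [rodeghagu]
  3 Progressive Voicing Assimilation: no change — [rodeghagu]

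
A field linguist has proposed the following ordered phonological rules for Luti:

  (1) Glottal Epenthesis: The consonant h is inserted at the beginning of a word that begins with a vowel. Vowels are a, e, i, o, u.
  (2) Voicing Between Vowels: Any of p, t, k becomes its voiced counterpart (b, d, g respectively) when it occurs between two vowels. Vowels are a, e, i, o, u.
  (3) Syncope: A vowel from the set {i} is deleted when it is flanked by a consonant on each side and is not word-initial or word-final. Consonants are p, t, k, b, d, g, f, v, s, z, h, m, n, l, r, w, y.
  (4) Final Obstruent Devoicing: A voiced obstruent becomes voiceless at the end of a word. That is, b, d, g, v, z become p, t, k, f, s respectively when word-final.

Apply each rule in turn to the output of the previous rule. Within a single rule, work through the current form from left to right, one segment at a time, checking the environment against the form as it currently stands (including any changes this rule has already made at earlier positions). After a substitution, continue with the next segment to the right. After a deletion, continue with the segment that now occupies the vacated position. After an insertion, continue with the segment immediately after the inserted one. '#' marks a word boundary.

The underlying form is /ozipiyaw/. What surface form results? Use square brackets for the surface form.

(1) Glottal Epenthesis: [ozipiyaw] → [hozipiyaw]
(2) Voicing Between Vowels: [hozipiyaw] → [hozibiyaw]
(3) Syncope: [hozibiyaw] → [hozbyaw]
(4) Final Obstruent Devoicing: no change — [hozbyaw]

[hozbyaw]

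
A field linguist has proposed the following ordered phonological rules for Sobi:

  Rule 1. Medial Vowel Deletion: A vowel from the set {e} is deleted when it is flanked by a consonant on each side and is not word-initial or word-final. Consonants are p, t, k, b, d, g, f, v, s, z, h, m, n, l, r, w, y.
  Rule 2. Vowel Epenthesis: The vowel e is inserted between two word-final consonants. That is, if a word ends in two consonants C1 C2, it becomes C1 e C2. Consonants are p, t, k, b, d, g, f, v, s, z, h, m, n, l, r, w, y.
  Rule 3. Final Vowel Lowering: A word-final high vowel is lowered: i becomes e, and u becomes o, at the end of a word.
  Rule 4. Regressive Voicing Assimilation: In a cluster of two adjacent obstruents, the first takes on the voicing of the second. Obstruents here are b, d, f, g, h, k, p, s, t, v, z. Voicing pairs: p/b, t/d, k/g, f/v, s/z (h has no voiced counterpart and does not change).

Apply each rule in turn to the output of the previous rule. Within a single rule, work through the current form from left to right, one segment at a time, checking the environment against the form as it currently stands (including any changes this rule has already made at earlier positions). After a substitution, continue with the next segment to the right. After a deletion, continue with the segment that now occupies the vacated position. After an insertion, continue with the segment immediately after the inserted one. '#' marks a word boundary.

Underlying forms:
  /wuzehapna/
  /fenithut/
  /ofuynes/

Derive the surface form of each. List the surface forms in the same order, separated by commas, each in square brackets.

[wushapna], [fnithut], [ofuynes]

/wuzehapna/:
  Rule 1 Medial Vowel Deletion: [wuzehapna] → [wuzhapna]
  Rule 2 Vowel Epenthesis: no change — [wuzhapna]
  Rule 3 Final Vowel Lowering: no change — [wuzhapna]
  Rule 4 Regressive Voicing Assimilation: [wuzhapna] → [wushapna]
/fenithut/:
  Rule 1 Medial Vowel Deletion: [fenithut] → [fnithut]
  Rule 2 Vowel Epenthesis: no change — [fnithut]
  Rule 3 Final Vowel Lowering: no change — [fnithut]
  Rule 4 Regressive Voicing Assimilation: no change — [fnithut]
/ofuynes/:
  Rule 1 Medial Vowel Deletion: [ofuynes] → [ofuyns]
  Rule 2 Vowel Epenthesis: [ofuyns] → [ofuynes]
  Rule 3 Final Vowel Lowering: no change — [ofuynes]
  Rule 4 Regressive Voicing Assimilation: no change — [ofuynes]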